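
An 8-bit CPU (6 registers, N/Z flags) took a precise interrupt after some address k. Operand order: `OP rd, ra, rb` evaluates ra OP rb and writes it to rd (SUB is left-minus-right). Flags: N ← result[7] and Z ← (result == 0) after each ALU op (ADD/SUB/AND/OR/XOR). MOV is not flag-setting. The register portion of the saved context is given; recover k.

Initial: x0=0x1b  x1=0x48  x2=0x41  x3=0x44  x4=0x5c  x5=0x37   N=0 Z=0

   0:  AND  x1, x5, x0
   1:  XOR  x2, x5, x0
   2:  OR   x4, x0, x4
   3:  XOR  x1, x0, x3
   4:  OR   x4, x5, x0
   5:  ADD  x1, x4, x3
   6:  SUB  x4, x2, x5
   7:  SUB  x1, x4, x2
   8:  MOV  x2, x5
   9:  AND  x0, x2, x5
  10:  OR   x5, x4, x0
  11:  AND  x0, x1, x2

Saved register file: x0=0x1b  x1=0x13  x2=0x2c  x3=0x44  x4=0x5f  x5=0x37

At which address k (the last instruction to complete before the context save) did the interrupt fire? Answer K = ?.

K = 2

after  0: x0=0x1b x1=0x13 x2=0x41 x3=0x44 x4=0x5c x5=0x37  N=0 Z=0
after  1: x0=0x1b x1=0x13 x2=0x2c x3=0x44 x4=0x5c x5=0x37  N=0 Z=0
after  2: x0=0x1b x1=0x13 x2=0x2c x3=0x44 x4=0x5f x5=0x37  N=0 Z=0
-- IRQ taken; context saved, return-PC = 3 --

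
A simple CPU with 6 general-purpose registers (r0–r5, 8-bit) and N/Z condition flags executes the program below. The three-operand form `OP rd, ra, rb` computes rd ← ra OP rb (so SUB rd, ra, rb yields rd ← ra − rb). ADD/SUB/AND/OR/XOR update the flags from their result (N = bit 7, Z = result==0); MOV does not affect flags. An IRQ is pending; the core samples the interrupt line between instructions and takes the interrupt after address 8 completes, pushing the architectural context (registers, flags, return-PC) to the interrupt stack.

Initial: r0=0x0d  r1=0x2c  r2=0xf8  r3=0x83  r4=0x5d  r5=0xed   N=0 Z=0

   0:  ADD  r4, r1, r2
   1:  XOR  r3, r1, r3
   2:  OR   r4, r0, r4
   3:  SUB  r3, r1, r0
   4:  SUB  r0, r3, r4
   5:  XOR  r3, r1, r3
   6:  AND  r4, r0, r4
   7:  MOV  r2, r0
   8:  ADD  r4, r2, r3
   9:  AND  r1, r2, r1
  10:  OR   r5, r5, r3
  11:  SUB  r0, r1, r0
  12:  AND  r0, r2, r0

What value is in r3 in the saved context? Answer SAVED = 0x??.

SAVED = 0x33

after  0: r0=0x0d r1=0x2c r2=0xf8 r3=0x83 r4=0x24 r5=0xed  N=0 Z=0
after  1: r0=0x0d r1=0x2c r2=0xf8 r3=0xaf r4=0x24 r5=0xed  N=1 Z=0
after  2: r0=0x0d r1=0x2c r2=0xf8 r3=0xaf r4=0x2d r5=0xed  N=0 Z=0
after  3: r0=0x0d r1=0x2c r2=0xf8 r3=0x1f r4=0x2d r5=0xed  N=0 Z=0
after  4: r0=0xf2 r1=0x2c r2=0xf8 r3=0x1f r4=0x2d r5=0xed  N=1 Z=0
after  5: r0=0xf2 r1=0x2c r2=0xf8 r3=0x33 r4=0x2d r5=0xed  N=0 Z=0
after  6: r0=0xf2 r1=0x2c r2=0xf8 r3=0x33 r4=0x20 r5=0xed  N=0 Z=0
after  7: r0=0xf2 r1=0x2c r2=0xf2 r3=0x33 r4=0x20 r5=0xed  N=0 Z=0
after  8: r0=0xf2 r1=0x2c r2=0xf2 r3=0x33 r4=0x25 r5=0xed  N=0 Z=0
-- IRQ taken; context saved, return-PC = 9 --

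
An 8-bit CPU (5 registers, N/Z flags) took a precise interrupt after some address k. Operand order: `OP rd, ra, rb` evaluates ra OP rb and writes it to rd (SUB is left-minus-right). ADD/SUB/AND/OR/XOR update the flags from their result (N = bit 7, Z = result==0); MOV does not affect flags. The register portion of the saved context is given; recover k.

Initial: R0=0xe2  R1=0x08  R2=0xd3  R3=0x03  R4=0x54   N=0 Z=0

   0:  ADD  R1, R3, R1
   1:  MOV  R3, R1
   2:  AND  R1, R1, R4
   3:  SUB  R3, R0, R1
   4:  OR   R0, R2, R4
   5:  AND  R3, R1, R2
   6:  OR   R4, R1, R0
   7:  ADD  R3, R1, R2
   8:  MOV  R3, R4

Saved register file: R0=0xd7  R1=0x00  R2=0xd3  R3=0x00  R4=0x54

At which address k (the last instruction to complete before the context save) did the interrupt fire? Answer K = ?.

after  0: R0=0xe2 R1=0x0b R2=0xd3 R3=0x03 R4=0x54  N=0 Z=0
after  1: R0=0xe2 R1=0x0b R2=0xd3 R3=0x0b R4=0x54  N=0 Z=0
after  2: R0=0xe2 R1=0x00 R2=0xd3 R3=0x0b R4=0x54  N=0 Z=1
after  3: R0=0xe2 R1=0x00 R2=0xd3 R3=0xe2 R4=0x54  N=1 Z=0
after  4: R0=0xd7 R1=0x00 R2=0xd3 R3=0xe2 R4=0x54  N=1 Z=0
after  5: R0=0xd7 R1=0x00 R2=0xd3 R3=0x00 R4=0x54  N=0 Z=1
-- IRQ taken; context saved, return-PC = 6 --

K = 5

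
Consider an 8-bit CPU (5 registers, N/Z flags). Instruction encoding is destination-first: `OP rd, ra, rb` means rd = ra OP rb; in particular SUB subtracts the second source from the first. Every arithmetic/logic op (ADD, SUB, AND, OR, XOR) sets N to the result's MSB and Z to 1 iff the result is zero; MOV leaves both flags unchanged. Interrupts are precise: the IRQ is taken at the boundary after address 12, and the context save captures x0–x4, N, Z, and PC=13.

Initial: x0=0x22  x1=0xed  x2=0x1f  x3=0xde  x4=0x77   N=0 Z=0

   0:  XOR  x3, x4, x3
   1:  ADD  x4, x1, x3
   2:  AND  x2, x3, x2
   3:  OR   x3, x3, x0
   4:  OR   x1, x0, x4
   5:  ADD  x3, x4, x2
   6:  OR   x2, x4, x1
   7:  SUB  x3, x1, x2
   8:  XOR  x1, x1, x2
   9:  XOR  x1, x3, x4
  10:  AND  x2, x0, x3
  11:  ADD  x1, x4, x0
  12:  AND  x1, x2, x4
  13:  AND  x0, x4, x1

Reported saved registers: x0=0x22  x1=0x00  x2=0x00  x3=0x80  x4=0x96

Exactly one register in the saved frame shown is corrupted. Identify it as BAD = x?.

after  0: x0=0x22 x1=0xed x2=0x1f x3=0xa9 x4=0x77  N=1 Z=0
after  1: x0=0x22 x1=0xed x2=0x1f x3=0xa9 x4=0x96  N=1 Z=0
after  2: x0=0x22 x1=0xed x2=0x09 x3=0xa9 x4=0x96  N=0 Z=0
after  3: x0=0x22 x1=0xed x2=0x09 x3=0xab x4=0x96  N=1 Z=0
after  4: x0=0x22 x1=0xb6 x2=0x09 x3=0xab x4=0x96  N=1 Z=0
after  5: x0=0x22 x1=0xb6 x2=0x09 x3=0x9f x4=0x96  N=1 Z=0
after  6: x0=0x22 x1=0xb6 x2=0xb6 x3=0x9f x4=0x96  N=1 Z=0
after  7: x0=0x22 x1=0xb6 x2=0xb6 x3=0x00 x4=0x96  N=0 Z=1
after  8: x0=0x22 x1=0x00 x2=0xb6 x3=0x00 x4=0x96  N=0 Z=1
after  9: x0=0x22 x1=0x96 x2=0xb6 x3=0x00 x4=0x96  N=1 Z=0
after 10: x0=0x22 x1=0x96 x2=0x00 x3=0x00 x4=0x96  N=0 Z=1
after 11: x0=0x22 x1=0xb8 x2=0x00 x3=0x00 x4=0x96  N=1 Z=0
after 12: x0=0x22 x1=0x00 x2=0x00 x3=0x00 x4=0x96  N=0 Z=1
-- IRQ taken; context saved, return-PC = 13 --
mismatch: x3: reported 0x80 vs actual 0x00

BAD = x3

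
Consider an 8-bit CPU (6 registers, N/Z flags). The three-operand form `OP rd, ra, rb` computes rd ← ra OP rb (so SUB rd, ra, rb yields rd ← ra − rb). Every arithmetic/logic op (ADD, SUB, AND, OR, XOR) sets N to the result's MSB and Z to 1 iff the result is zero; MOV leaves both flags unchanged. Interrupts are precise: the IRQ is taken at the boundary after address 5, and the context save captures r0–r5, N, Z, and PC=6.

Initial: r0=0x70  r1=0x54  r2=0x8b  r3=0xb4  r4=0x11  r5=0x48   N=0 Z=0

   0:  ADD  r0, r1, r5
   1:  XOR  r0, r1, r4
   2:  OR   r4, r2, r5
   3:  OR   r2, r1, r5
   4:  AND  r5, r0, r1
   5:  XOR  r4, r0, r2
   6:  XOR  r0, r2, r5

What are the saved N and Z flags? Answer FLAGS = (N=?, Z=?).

FLAGS = (N=0, Z=0)

after  0: r0=0x9c r1=0x54 r2=0x8b r3=0xb4 r4=0x11 r5=0x48  N=1 Z=0
after  1: r0=0x45 r1=0x54 r2=0x8b r3=0xb4 r4=0x11 r5=0x48  N=0 Z=0
after  2: r0=0x45 r1=0x54 r2=0x8b r3=0xb4 r4=0xcb r5=0x48  N=1 Z=0
after  3: r0=0x45 r1=0x54 r2=0x5c r3=0xb4 r4=0xcb r5=0x48  N=0 Z=0
after  4: r0=0x45 r1=0x54 r2=0x5c r3=0xb4 r4=0xcb r5=0x44  N=0 Z=0
after  5: r0=0x45 r1=0x54 r2=0x5c r3=0xb4 r4=0x19 r5=0x44  N=0 Z=0
-- IRQ taken; context saved, return-PC = 6 --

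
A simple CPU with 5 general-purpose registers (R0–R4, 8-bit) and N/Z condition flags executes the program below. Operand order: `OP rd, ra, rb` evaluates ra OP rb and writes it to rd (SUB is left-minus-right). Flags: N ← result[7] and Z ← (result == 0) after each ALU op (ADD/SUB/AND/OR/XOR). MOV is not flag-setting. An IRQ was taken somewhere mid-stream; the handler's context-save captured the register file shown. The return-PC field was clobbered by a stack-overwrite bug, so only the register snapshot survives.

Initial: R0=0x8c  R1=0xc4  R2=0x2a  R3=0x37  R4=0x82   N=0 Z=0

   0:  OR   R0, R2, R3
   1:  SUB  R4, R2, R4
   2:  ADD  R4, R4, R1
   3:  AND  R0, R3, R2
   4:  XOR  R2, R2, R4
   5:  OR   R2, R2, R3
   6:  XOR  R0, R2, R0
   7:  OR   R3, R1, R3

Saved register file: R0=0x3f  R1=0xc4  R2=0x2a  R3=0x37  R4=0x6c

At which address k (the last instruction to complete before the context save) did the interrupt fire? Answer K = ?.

after  0: R0=0x3f R1=0xc4 R2=0x2a R3=0x37 R4=0x82  N=0 Z=0
after  1: R0=0x3f R1=0xc4 R2=0x2a R3=0x37 R4=0xa8  N=1 Z=0
after  2: R0=0x3f R1=0xc4 R2=0x2a R3=0x37 R4=0x6c  N=0 Z=0
-- IRQ taken; context saved, return-PC = 3 --

K = 2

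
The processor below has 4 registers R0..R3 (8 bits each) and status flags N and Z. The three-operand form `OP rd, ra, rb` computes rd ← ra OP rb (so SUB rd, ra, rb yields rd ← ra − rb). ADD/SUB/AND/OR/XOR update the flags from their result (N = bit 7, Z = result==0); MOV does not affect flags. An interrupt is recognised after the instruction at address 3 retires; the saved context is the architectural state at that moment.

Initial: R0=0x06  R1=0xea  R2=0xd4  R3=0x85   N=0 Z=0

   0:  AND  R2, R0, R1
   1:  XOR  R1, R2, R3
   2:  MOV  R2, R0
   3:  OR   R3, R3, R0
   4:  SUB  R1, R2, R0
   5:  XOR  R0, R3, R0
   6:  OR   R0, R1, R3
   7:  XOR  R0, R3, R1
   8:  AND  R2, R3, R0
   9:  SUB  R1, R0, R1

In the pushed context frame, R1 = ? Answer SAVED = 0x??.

SAVED = 0x87

after  0: R0=0x06 R1=0xea R2=0x02 R3=0x85  N=0 Z=0
after  1: R0=0x06 R1=0x87 R2=0x02 R3=0x85  N=1 Z=0
after  2: R0=0x06 R1=0x87 R2=0x06 R3=0x85  N=1 Z=0
after  3: R0=0x06 R1=0x87 R2=0x06 R3=0x87  N=1 Z=0
-- IRQ taken; context saved, return-PC = 4 --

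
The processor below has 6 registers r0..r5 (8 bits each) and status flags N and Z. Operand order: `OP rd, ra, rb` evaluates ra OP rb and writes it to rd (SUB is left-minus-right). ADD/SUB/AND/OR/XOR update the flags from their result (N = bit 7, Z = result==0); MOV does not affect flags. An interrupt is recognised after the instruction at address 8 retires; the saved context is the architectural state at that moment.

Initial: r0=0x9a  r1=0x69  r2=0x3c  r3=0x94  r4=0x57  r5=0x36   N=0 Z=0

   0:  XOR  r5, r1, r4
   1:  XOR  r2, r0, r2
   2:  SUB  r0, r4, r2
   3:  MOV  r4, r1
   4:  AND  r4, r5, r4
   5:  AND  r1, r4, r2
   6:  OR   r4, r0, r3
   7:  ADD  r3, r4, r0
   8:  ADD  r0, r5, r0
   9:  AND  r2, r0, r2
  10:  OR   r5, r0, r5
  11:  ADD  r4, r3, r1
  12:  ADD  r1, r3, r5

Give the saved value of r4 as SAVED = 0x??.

after  0: r0=0x9a r1=0x69 r2=0x3c r3=0x94 r4=0x57 r5=0x3e  N=0 Z=0
after  1: r0=0x9a r1=0x69 r2=0xa6 r3=0x94 r4=0x57 r5=0x3e  N=1 Z=0
after  2: r0=0xb1 r1=0x69 r2=0xa6 r3=0x94 r4=0x57 r5=0x3e  N=1 Z=0
after  3: r0=0xb1 r1=0x69 r2=0xa6 r3=0x94 r4=0x69 r5=0x3e  N=1 Z=0
after  4: r0=0xb1 r1=0x69 r2=0xa6 r3=0x94 r4=0x28 r5=0x3e  N=0 Z=0
after  5: r0=0xb1 r1=0x20 r2=0xa6 r3=0x94 r4=0x28 r5=0x3e  N=0 Z=0
after  6: r0=0xb1 r1=0x20 r2=0xa6 r3=0x94 r4=0xb5 r5=0x3e  N=1 Z=0
after  7: r0=0xb1 r1=0x20 r2=0xa6 r3=0x66 r4=0xb5 r5=0x3e  N=0 Z=0
after  8: r0=0xef r1=0x20 r2=0xa6 r3=0x66 r4=0xb5 r5=0x3e  N=1 Z=0
-- IRQ taken; context saved, return-PC = 9 --

SAVED = 0xb5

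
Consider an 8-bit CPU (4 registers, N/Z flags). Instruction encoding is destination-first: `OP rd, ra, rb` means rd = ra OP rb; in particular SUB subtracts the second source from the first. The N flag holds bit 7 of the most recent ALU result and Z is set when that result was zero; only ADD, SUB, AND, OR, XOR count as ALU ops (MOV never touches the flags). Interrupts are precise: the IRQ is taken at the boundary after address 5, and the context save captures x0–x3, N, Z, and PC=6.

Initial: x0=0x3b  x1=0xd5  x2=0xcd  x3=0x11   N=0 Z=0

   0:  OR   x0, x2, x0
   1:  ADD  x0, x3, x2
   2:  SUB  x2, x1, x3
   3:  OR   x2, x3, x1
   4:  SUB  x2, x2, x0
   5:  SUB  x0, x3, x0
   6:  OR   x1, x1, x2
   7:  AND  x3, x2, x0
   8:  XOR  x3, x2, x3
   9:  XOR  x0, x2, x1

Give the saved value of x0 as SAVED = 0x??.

SAVED = 0x33

after  0: x0=0xff x1=0xd5 x2=0xcd x3=0x11  N=1 Z=0
after  1: x0=0xde x1=0xd5 x2=0xcd x3=0x11  N=1 Z=0
after  2: x0=0xde x1=0xd5 x2=0xc4 x3=0x11  N=1 Z=0
after  3: x0=0xde x1=0xd5 x2=0xd5 x3=0x11  N=1 Z=0
after  4: x0=0xde x1=0xd5 x2=0xf7 x3=0x11  N=1 Z=0
after  5: x0=0x33 x1=0xd5 x2=0xf7 x3=0x11  N=0 Z=0
-- IRQ taken; context saved, return-PC = 6 --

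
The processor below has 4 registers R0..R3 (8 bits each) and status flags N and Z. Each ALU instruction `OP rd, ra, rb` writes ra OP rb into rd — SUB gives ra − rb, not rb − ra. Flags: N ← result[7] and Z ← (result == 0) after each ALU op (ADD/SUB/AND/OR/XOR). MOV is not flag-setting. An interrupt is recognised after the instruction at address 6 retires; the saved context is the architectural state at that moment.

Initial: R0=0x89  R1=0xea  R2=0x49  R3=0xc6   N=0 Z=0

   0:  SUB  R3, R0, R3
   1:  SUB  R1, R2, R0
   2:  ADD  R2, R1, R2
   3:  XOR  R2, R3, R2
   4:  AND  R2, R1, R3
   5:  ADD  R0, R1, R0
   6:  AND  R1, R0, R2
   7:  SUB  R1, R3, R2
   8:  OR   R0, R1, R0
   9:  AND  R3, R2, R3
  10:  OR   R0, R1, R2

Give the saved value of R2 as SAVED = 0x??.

SAVED = 0xc0

after  0: R0=0x89 R1=0xea R2=0x49 R3=0xc3  N=1 Z=0
after  1: R0=0x89 R1=0xc0 R2=0x49 R3=0xc3  N=1 Z=0
after  2: R0=0x89 R1=0xc0 R2=0x09 R3=0xc3  N=0 Z=0
after  3: R0=0x89 R1=0xc0 R2=0xca R3=0xc3  N=1 Z=0
after  4: R0=0x89 R1=0xc0 R2=0xc0 R3=0xc3  N=1 Z=0
after  5: R0=0x49 R1=0xc0 R2=0xc0 R3=0xc3  N=0 Z=0
after  6: R0=0x49 R1=0x40 R2=0xc0 R3=0xc3  N=0 Z=0
-- IRQ taken; context saved, return-PC = 7 --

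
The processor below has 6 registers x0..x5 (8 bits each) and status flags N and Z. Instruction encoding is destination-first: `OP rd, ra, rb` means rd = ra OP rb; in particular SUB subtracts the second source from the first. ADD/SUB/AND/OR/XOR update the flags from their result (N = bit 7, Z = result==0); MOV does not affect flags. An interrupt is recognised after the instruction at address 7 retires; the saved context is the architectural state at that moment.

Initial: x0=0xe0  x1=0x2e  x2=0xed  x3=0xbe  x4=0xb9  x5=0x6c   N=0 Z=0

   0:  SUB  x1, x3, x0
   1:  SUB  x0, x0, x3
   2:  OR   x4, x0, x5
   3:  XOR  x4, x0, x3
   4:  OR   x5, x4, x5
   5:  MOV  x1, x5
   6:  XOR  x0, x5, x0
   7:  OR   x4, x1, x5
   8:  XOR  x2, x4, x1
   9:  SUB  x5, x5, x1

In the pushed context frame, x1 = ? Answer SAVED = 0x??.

SAVED = 0xfc

after  0: x0=0xe0 x1=0xde x2=0xed x3=0xbe x4=0xb9 x5=0x6c  N=1 Z=0
after  1: x0=0x22 x1=0xde x2=0xed x3=0xbe x4=0xb9 x5=0x6c  N=0 Z=0
after  2: x0=0x22 x1=0xde x2=0xed x3=0xbe x4=0x6e x5=0x6c  N=0 Z=0
after  3: x0=0x22 x1=0xde x2=0xed x3=0xbe x4=0x9c x5=0x6c  N=1 Z=0
after  4: x0=0x22 x1=0xde x2=0xed x3=0xbe x4=0x9c x5=0xfc  N=1 Z=0
after  5: x0=0x22 x1=0xfc x2=0xed x3=0xbe x4=0x9c x5=0xfc  N=1 Z=0
after  6: x0=0xde x1=0xfc x2=0xed x3=0xbe x4=0x9c x5=0xfc  N=1 Z=0
after  7: x0=0xde x1=0xfc x2=0xed x3=0xbe x4=0xfc x5=0xfc  N=1 Z=0
-- IRQ taken; context saved, return-PC = 8 --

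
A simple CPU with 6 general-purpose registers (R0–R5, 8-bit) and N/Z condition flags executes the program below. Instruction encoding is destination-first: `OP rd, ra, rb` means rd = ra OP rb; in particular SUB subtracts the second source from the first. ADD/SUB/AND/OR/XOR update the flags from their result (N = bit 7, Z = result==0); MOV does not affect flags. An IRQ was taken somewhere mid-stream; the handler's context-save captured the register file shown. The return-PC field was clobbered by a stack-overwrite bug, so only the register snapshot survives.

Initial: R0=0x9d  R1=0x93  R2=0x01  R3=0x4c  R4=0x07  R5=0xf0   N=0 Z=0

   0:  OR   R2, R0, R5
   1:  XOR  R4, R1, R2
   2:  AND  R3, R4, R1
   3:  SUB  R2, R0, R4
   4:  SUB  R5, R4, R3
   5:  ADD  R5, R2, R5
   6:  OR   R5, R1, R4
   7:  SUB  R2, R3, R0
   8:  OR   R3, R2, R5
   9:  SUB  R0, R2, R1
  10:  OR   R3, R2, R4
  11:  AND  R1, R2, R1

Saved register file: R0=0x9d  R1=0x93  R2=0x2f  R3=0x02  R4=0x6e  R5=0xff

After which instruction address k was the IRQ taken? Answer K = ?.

after  0: R0=0x9d R1=0x93 R2=0xfd R3=0x4c R4=0x07 R5=0xf0  N=1 Z=0
after  1: R0=0x9d R1=0x93 R2=0xfd R3=0x4c R4=0x6e R5=0xf0  N=0 Z=0
after  2: R0=0x9d R1=0x93 R2=0xfd R3=0x02 R4=0x6e R5=0xf0  N=0 Z=0
after  3: R0=0x9d R1=0x93 R2=0x2f R3=0x02 R4=0x6e R5=0xf0  N=0 Z=0
after  4: R0=0x9d R1=0x93 R2=0x2f R3=0x02 R4=0x6e R5=0x6c  N=0 Z=0
after  5: R0=0x9d R1=0x93 R2=0x2f R3=0x02 R4=0x6e R5=0x9b  N=1 Z=0
after  6: R0=0x9d R1=0x93 R2=0x2f R3=0x02 R4=0x6e R5=0xff  N=1 Z=0
-- IRQ taken; context saved, return-PC = 7 --

K = 6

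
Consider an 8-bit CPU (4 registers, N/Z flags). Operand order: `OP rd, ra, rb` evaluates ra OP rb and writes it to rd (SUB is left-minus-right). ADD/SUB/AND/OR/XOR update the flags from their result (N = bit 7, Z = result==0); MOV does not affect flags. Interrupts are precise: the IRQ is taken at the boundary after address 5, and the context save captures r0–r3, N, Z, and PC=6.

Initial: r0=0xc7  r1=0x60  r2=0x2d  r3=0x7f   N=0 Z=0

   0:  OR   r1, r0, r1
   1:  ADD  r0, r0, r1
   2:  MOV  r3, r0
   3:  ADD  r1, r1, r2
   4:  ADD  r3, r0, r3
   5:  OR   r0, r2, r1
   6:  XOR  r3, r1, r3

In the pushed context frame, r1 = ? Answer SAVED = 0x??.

after  0: r0=0xc7 r1=0xe7 r2=0x2d r3=0x7f  N=1 Z=0
after  1: r0=0xae r1=0xe7 r2=0x2d r3=0x7f  N=1 Z=0
after  2: r0=0xae r1=0xe7 r2=0x2d r3=0xae  N=1 Z=0
after  3: r0=0xae r1=0x14 r2=0x2d r3=0xae  N=0 Z=0
after  4: r0=0xae r1=0x14 r2=0x2d r3=0x5c  N=0 Z=0
after  5: r0=0x3d r1=0x14 r2=0x2d r3=0x5c  N=0 Z=0
-- IRQ taken; context saved, return-PC = 6 --

SAVED = 0x14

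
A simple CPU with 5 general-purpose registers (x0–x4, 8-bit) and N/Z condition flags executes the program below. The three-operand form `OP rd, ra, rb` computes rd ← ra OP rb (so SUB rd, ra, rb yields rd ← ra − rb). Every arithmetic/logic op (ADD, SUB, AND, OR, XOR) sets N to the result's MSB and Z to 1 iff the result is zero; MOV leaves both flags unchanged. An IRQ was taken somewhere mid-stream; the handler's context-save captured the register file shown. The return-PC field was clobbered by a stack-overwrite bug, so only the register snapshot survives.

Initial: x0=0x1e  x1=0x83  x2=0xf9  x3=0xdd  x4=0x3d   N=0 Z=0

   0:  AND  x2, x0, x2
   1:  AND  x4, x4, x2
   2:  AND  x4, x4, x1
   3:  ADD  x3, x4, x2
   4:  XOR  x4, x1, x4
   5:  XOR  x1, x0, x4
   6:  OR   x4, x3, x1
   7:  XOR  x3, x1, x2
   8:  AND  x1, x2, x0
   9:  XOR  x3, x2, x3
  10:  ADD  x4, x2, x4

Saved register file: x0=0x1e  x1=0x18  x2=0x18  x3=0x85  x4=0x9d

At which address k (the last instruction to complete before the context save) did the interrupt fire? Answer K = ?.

after  0: x0=0x1e x1=0x83 x2=0x18 x3=0xdd x4=0x3d  N=0 Z=0
after  1: x0=0x1e x1=0x83 x2=0x18 x3=0xdd x4=0x18  N=0 Z=0
after  2: x0=0x1e x1=0x83 x2=0x18 x3=0xdd x4=0x00  N=0 Z=1
after  3: x0=0x1e x1=0x83 x2=0x18 x3=0x18 x4=0x00  N=0 Z=0
after  4: x0=0x1e x1=0x83 x2=0x18 x3=0x18 x4=0x83  N=1 Z=0
after  5: x0=0x1e x1=0x9d x2=0x18 x3=0x18 x4=0x83  N=1 Z=0
after  6: x0=0x1e x1=0x9d x2=0x18 x3=0x18 x4=0x9d  N=1 Z=0
after  7: x0=0x1e x1=0x9d x2=0x18 x3=0x85 x4=0x9d  N=1 Z=0
after  8: x0=0x1e x1=0x18 x2=0x18 x3=0x85 x4=0x9d  N=0 Z=0
-- IRQ taken; context saved, return-PC = 9 --

K = 8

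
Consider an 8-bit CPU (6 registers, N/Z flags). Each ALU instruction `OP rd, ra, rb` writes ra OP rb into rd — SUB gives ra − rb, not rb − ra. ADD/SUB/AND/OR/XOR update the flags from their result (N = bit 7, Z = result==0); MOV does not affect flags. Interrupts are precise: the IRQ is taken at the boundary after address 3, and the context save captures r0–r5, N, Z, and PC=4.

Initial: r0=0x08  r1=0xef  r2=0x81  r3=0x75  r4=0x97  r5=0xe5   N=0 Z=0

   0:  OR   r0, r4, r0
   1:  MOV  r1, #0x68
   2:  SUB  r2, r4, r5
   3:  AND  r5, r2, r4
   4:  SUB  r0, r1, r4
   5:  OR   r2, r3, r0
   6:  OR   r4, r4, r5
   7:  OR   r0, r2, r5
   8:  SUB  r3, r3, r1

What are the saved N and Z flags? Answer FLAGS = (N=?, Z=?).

FLAGS = (N=1, Z=0)

after  0: r0=0x9f r1=0xef r2=0x81 r3=0x75 r4=0x97 r5=0xe5  N=1 Z=0
after  1: r0=0x9f r1=0x68 r2=0x81 r3=0x75 r4=0x97 r5=0xe5  N=1 Z=0
after  2: r0=0x9f r1=0x68 r2=0xb2 r3=0x75 r4=0x97 r5=0xe5  N=1 Z=0
after  3: r0=0x9f r1=0x68 r2=0xb2 r3=0x75 r4=0x97 r5=0x92  N=1 Z=0
-- IRQ taken; context saved, return-PC = 4 --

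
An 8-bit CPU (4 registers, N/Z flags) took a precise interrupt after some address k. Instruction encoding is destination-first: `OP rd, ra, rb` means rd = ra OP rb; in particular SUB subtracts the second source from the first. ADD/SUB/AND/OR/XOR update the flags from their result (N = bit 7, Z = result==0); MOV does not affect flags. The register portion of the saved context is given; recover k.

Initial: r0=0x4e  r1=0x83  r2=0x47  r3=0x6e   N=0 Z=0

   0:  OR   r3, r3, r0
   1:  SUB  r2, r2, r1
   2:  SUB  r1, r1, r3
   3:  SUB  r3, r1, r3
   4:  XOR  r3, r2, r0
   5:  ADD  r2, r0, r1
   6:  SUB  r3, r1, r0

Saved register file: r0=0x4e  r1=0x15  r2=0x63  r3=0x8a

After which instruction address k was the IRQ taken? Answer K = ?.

after  0: r0=0x4e r1=0x83 r2=0x47 r3=0x6e  N=0 Z=0
after  1: r0=0x4e r1=0x83 r2=0xc4 r3=0x6e  N=1 Z=0
after  2: r0=0x4e r1=0x15 r2=0xc4 r3=0x6e  N=0 Z=0
after  3: r0=0x4e r1=0x15 r2=0xc4 r3=0xa7  N=1 Z=0
after  4: r0=0x4e r1=0x15 r2=0xc4 r3=0x8a  N=1 Z=0
after  5: r0=0x4e r1=0x15 r2=0x63 r3=0x8a  N=0 Z=0
-- IRQ taken; context saved, return-PC = 6 --

K = 5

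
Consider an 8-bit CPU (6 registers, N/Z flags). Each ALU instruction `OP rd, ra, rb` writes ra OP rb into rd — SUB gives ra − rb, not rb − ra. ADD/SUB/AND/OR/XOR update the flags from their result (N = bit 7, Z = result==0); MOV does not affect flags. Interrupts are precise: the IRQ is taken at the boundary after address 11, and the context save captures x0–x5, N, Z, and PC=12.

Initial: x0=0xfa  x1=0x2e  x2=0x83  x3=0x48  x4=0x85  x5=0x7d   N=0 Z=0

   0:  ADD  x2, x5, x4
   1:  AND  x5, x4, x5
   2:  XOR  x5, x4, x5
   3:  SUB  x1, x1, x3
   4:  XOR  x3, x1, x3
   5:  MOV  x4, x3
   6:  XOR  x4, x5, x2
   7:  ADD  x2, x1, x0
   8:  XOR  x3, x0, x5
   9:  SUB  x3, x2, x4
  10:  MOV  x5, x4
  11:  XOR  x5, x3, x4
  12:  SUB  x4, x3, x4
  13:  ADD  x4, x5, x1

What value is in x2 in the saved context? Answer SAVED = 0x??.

SAVED = 0xe0

after  0: x0=0xfa x1=0x2e x2=0x02 x3=0x48 x4=0x85 x5=0x7d  N=0 Z=0
after  1: x0=0xfa x1=0x2e x2=0x02 x3=0x48 x4=0x85 x5=0x05  N=0 Z=0
after  2: x0=0xfa x1=0x2e x2=0x02 x3=0x48 x4=0x85 x5=0x80  N=1 Z=0
after  3: x0=0xfa x1=0xe6 x2=0x02 x3=0x48 x4=0x85 x5=0x80  N=1 Z=0
after  4: x0=0xfa x1=0xe6 x2=0x02 x3=0xae x4=0x85 x5=0x80  N=1 Z=0
after  5: x0=0xfa x1=0xe6 x2=0x02 x3=0xae x4=0xae x5=0x80  N=1 Z=0
after  6: x0=0xfa x1=0xe6 x2=0x02 x3=0xae x4=0x82 x5=0x80  N=1 Z=0
after  7: x0=0xfa x1=0xe6 x2=0xe0 x3=0xae x4=0x82 x5=0x80  N=1 Z=0
after  8: x0=0xfa x1=0xe6 x2=0xe0 x3=0x7a x4=0x82 x5=0x80  N=0 Z=0
after  9: x0=0xfa x1=0xe6 x2=0xe0 x3=0x5e x4=0x82 x5=0x80  N=0 Z=0
after 10: x0=0xfa x1=0xe6 x2=0xe0 x3=0x5e x4=0x82 x5=0x82  N=0 Z=0
after 11: x0=0xfa x1=0xe6 x2=0xe0 x3=0x5e x4=0x82 x5=0xdc  N=1 Z=0
-- IRQ taken; context saved, return-PC = 12 --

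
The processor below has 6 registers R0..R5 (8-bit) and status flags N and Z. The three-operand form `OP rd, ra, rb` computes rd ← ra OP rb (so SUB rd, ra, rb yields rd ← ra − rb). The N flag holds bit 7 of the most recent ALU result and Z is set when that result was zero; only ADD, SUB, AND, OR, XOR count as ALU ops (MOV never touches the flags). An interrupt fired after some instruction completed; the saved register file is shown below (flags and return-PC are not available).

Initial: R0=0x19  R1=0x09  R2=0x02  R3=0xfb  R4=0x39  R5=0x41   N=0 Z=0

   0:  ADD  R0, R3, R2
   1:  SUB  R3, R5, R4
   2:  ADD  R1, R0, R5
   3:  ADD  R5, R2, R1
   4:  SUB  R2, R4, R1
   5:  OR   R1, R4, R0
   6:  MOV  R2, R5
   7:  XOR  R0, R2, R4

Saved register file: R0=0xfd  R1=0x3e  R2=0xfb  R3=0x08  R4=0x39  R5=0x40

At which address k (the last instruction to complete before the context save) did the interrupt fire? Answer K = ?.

after  0: R0=0xfd R1=0x09 R2=0x02 R3=0xfb R4=0x39 R5=0x41  N=1 Z=0
after  1: R0=0xfd R1=0x09 R2=0x02 R3=0x08 R4=0x39 R5=0x41  N=0 Z=0
after  2: R0=0xfd R1=0x3e R2=0x02 R3=0x08 R4=0x39 R5=0x41  N=0 Z=0
after  3: R0=0xfd R1=0x3e R2=0x02 R3=0x08 R4=0x39 R5=0x40  N=0 Z=0
after  4: R0=0xfd R1=0x3e R2=0xfb R3=0x08 R4=0x39 R5=0x40  N=1 Z=0
-- IRQ taken; context saved, return-PC = 5 --

K = 4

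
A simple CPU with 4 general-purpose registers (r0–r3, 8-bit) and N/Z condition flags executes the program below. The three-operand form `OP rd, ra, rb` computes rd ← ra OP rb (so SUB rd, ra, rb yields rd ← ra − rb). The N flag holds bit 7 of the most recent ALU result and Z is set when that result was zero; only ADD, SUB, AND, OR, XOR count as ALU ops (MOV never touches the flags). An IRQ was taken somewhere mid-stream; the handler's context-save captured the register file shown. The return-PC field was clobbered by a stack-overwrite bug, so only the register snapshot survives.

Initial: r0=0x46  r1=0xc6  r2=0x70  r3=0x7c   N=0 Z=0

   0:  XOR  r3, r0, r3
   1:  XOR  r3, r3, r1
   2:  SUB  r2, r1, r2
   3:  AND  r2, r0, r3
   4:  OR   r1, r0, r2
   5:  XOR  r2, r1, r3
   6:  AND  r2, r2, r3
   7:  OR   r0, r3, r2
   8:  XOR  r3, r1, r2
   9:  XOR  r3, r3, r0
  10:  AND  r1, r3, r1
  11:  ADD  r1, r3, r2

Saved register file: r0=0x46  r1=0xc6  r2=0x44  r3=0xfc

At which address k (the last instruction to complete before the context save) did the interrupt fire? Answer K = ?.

K = 3

after  0: r0=0x46 r1=0xc6 r2=0x70 r3=0x3a  N=0 Z=0
after  1: r0=0x46 r1=0xc6 r2=0x70 r3=0xfc  N=1 Z=0
after  2: r0=0x46 r1=0xc6 r2=0x56 r3=0xfc  N=0 Z=0
after  3: r0=0x46 r1=0xc6 r2=0x44 r3=0xfc  N=0 Z=0
-- IRQ taken; context saved, return-PC = 4 --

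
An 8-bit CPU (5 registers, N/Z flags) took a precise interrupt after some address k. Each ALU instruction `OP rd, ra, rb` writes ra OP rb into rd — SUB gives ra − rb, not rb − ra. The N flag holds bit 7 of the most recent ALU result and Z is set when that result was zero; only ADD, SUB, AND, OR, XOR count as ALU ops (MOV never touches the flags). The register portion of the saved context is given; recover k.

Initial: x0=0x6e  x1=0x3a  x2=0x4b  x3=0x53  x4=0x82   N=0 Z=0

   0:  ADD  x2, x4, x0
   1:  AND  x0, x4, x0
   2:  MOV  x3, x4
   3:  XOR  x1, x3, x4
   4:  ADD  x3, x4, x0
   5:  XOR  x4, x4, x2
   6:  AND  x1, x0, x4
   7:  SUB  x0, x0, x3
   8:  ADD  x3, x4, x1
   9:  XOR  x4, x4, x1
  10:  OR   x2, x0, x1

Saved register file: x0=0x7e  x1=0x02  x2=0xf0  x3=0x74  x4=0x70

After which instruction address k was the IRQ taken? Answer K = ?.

after  0: x0=0x6e x1=0x3a x2=0xf0 x3=0x53 x4=0x82  N=1 Z=0
after  1: x0=0x02 x1=0x3a x2=0xf0 x3=0x53 x4=0x82  N=0 Z=0
after  2: x0=0x02 x1=0x3a x2=0xf0 x3=0x82 x4=0x82  N=0 Z=0
after  3: x0=0x02 x1=0x00 x2=0xf0 x3=0x82 x4=0x82  N=0 Z=1
after  4: x0=0x02 x1=0x00 x2=0xf0 x3=0x84 x4=0x82  N=1 Z=0
after  5: x0=0x02 x1=0x00 x2=0xf0 x3=0x84 x4=0x72  N=0 Z=0
after  6: x0=0x02 x1=0x02 x2=0xf0 x3=0x84 x4=0x72  N=0 Z=0
after  7: x0=0x7e x1=0x02 x2=0xf0 x3=0x84 x4=0x72  N=0 Z=0
after  8: x0=0x7e x1=0x02 x2=0xf0 x3=0x74 x4=0x72  N=0 Z=0
after  9: x0=0x7e x1=0x02 x2=0xf0 x3=0x74 x4=0x70  N=0 Z=0
-- IRQ taken; context saved, return-PC = 10 --

K = 9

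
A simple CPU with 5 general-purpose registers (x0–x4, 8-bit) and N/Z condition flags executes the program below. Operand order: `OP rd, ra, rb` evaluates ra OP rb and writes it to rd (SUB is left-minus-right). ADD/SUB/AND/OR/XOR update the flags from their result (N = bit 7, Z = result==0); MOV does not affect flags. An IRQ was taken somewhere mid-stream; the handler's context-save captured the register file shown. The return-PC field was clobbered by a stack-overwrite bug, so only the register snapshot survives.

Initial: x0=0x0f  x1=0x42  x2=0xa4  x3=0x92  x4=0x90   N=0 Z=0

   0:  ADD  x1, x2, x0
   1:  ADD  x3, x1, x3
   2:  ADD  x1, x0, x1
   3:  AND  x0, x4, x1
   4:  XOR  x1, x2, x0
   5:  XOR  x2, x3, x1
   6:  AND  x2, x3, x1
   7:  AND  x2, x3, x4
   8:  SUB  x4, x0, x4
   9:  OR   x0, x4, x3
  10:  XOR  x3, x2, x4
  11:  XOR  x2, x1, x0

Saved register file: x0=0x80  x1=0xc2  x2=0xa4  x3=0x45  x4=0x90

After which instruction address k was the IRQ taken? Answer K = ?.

K = 3

after  0: x0=0x0f x1=0xb3 x2=0xa4 x3=0x92 x4=0x90  N=1 Z=0
after  1: x0=0x0f x1=0xb3 x2=0xa4 x3=0x45 x4=0x90  N=0 Z=0
after  2: x0=0x0f x1=0xc2 x2=0xa4 x3=0x45 x4=0x90  N=1 Z=0
after  3: x0=0x80 x1=0xc2 x2=0xa4 x3=0x45 x4=0x90  N=1 Z=0
-- IRQ taken; context saved, return-PC = 4 --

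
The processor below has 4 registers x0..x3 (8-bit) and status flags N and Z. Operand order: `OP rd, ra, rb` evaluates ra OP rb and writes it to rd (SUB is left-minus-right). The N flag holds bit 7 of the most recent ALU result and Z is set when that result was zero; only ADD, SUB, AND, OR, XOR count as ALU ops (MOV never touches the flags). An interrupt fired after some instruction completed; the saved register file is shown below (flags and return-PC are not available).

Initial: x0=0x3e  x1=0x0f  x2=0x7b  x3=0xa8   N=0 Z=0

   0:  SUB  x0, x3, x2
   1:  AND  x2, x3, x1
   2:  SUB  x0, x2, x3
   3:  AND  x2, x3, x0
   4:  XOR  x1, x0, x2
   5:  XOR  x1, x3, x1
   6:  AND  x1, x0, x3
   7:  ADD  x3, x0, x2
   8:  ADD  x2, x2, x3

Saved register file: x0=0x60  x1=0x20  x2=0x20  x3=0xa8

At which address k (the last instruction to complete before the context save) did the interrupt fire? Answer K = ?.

after  0: x0=0x2d x1=0x0f x2=0x7b x3=0xa8  N=0 Z=0
after  1: x0=0x2d x1=0x0f x2=0x08 x3=0xa8  N=0 Z=0
after  2: x0=0x60 x1=0x0f x2=0x08 x3=0xa8  N=0 Z=0
after  3: x0=0x60 x1=0x0f x2=0x20 x3=0xa8  N=0 Z=0
after  4: x0=0x60 x1=0x40 x2=0x20 x3=0xa8  N=0 Z=0
after  5: x0=0x60 x1=0xe8 x2=0x20 x3=0xa8  N=1 Z=0
after  6: x0=0x60 x1=0x20 x2=0x20 x3=0xa8  N=0 Z=0
-- IRQ taken; context saved, return-PC = 7 --

K = 6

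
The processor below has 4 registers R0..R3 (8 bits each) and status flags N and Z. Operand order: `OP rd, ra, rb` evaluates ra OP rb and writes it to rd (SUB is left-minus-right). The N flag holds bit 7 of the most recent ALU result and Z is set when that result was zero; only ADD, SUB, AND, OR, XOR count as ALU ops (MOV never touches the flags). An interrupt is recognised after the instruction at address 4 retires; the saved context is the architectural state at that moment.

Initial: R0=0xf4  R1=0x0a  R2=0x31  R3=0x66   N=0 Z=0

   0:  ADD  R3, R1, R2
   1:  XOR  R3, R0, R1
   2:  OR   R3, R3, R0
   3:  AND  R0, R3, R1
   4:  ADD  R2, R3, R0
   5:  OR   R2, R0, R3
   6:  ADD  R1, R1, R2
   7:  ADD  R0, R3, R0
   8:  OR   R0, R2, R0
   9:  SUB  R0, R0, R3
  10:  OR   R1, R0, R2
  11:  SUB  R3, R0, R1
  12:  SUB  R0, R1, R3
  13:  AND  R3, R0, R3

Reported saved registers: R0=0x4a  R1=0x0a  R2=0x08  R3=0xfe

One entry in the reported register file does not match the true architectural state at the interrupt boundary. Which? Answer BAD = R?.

after  0: R0=0xf4 R1=0x0a R2=0x31 R3=0x3b  N=0 Z=0
after  1: R0=0xf4 R1=0x0a R2=0x31 R3=0xfe  N=1 Z=0
after  2: R0=0xf4 R1=0x0a R2=0x31 R3=0xfe  N=1 Z=0
after  3: R0=0x0a R1=0x0a R2=0x31 R3=0xfe  N=0 Z=0
after  4: R0=0x0a R1=0x0a R2=0x08 R3=0xfe  N=0 Z=0
-- IRQ taken; context saved, return-PC = 5 --
mismatch: R0: reported 0x4a vs actual 0x0a

BAD = R0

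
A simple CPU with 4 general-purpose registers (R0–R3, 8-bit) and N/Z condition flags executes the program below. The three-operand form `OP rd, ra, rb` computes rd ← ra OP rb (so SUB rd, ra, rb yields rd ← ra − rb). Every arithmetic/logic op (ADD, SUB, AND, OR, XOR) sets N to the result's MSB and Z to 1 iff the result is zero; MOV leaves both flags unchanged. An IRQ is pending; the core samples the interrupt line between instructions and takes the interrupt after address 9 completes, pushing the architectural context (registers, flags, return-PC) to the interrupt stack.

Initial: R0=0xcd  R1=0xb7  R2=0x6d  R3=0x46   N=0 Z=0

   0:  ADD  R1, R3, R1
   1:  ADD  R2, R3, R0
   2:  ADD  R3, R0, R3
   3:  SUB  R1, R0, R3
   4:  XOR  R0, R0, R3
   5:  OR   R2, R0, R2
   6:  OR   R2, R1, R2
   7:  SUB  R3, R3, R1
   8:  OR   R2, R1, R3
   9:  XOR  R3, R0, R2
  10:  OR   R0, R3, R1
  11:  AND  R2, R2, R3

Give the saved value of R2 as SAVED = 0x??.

SAVED = 0xfb

after  0: R0=0xcd R1=0xfd R2=0x6d R3=0x46  N=1 Z=0
after  1: R0=0xcd R1=0xfd R2=0x13 R3=0x46  N=0 Z=0
after  2: R0=0xcd R1=0xfd R2=0x13 R3=0x13  N=0 Z=0
after  3: R0=0xcd R1=0xba R2=0x13 R3=0x13  N=1 Z=0
after  4: R0=0xde R1=0xba R2=0x13 R3=0x13  N=1 Z=0
after  5: R0=0xde R1=0xba R2=0xdf R3=0x13  N=1 Z=0
after  6: R0=0xde R1=0xba R2=0xff R3=0x13  N=1 Z=0
after  7: R0=0xde R1=0xba R2=0xff R3=0x59  N=0 Z=0
after  8: R0=0xde R1=0xba R2=0xfb R3=0x59  N=1 Z=0
after  9: R0=0xde R1=0xba R2=0xfb R3=0x25  N=0 Z=0
-- IRQ taken; context saved, return-PC = 10 --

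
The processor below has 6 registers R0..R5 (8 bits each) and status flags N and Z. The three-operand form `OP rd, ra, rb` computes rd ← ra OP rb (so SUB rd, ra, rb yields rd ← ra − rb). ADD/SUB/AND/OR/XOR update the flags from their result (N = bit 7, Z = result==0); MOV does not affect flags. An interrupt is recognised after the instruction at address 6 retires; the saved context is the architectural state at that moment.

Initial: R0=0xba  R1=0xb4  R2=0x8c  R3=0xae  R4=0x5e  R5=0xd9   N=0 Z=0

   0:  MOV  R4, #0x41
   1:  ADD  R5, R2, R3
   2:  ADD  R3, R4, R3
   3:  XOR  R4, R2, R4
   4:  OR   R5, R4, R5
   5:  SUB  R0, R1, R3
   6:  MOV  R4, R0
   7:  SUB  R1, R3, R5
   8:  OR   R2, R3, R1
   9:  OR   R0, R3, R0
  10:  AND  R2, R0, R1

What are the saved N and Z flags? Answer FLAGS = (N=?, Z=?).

FLAGS = (N=1, Z=0)

after  0: R0=0xba R1=0xb4 R2=0x8c R3=0xae R4=0x41 R5=0xd9  N=0 Z=0
after  1: R0=0xba R1=0xb4 R2=0x8c R3=0xae R4=0x41 R5=0x3a  N=0 Z=0
after  2: R0=0xba R1=0xb4 R2=0x8c R3=0xef R4=0x41 R5=0x3a  N=1 Z=0
after  3: R0=0xba R1=0xb4 R2=0x8c R3=0xef R4=0xcd R5=0x3a  N=1 Z=0
after  4: R0=0xba R1=0xb4 R2=0x8c R3=0xef R4=0xcd R5=0xff  N=1 Z=0
after  5: R0=0xc5 R1=0xb4 R2=0x8c R3=0xef R4=0xcd R5=0xff  N=1 Z=0
after  6: R0=0xc5 R1=0xb4 R2=0x8c R3=0xef R4=0xc5 R5=0xff  N=1 Z=0
-- IRQ taken; context saved, return-PC = 7 --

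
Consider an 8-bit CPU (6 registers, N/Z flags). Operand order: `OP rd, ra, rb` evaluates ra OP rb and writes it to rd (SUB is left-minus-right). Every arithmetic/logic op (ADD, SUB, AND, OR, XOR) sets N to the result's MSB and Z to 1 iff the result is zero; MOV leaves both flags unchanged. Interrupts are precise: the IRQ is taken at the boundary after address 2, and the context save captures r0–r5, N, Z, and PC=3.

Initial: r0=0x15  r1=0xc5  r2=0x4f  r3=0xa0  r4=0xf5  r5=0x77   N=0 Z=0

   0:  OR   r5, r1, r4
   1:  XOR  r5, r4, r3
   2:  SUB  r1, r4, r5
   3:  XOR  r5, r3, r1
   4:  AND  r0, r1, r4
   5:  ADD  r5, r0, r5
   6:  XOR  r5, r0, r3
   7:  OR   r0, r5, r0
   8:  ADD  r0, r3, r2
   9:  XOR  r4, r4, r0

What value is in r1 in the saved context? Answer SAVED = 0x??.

SAVED = 0xa0

after  0: r0=0x15 r1=0xc5 r2=0x4f r3=0xa0 r4=0xf5 r5=0xf5  N=1 Z=0
after  1: r0=0x15 r1=0xc5 r2=0x4f r3=0xa0 r4=0xf5 r5=0x55  N=0 Z=0
after  2: r0=0x15 r1=0xa0 r2=0x4f r3=0xa0 r4=0xf5 r5=0x55  N=1 Z=0
-- IRQ taken; context saved, return-PC = 3 --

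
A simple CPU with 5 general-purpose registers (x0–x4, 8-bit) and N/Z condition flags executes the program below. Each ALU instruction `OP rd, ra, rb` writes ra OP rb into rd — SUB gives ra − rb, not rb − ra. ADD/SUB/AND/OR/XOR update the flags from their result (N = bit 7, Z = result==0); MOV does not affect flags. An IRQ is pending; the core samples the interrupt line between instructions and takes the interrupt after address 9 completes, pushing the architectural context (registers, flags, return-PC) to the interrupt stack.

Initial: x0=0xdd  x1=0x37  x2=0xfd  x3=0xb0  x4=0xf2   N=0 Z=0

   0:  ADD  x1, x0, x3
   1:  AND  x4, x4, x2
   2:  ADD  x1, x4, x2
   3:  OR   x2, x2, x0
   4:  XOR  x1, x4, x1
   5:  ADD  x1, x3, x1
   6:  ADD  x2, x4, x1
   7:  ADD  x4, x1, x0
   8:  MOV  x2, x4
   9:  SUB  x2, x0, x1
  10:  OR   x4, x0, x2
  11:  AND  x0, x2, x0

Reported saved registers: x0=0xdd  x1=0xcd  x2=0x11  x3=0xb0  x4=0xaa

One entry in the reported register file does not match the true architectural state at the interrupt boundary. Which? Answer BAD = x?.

BAD = x2

after  0: x0=0xdd x1=0x8d x2=0xfd x3=0xb0 x4=0xf2  N=1 Z=0
after  1: x0=0xdd x1=0x8d x2=0xfd x3=0xb0 x4=0xf0  N=1 Z=0
after  2: x0=0xdd x1=0xed x2=0xfd x3=0xb0 x4=0xf0  N=1 Z=0
after  3: x0=0xdd x1=0xed x2=0xfd x3=0xb0 x4=0xf0  N=1 Z=0
after  4: x0=0xdd x1=0x1d x2=0xfd x3=0xb0 x4=0xf0  N=0 Z=0
after  5: x0=0xdd x1=0xcd x2=0xfd x3=0xb0 x4=0xf0  N=1 Z=0
after  6: x0=0xdd x1=0xcd x2=0xbd x3=0xb0 x4=0xf0  N=1 Z=0
after  7: x0=0xdd x1=0xcd x2=0xbd x3=0xb0 x4=0xaa  N=1 Z=0
after  8: x0=0xdd x1=0xcd x2=0xaa x3=0xb0 x4=0xaa  N=1 Z=0
after  9: x0=0xdd x1=0xcd x2=0x10 x3=0xb0 x4=0xaa  N=0 Z=0
-- IRQ taken; context saved, return-PC = 10 --
mismatch: x2: reported 0x11 vs actual 0x10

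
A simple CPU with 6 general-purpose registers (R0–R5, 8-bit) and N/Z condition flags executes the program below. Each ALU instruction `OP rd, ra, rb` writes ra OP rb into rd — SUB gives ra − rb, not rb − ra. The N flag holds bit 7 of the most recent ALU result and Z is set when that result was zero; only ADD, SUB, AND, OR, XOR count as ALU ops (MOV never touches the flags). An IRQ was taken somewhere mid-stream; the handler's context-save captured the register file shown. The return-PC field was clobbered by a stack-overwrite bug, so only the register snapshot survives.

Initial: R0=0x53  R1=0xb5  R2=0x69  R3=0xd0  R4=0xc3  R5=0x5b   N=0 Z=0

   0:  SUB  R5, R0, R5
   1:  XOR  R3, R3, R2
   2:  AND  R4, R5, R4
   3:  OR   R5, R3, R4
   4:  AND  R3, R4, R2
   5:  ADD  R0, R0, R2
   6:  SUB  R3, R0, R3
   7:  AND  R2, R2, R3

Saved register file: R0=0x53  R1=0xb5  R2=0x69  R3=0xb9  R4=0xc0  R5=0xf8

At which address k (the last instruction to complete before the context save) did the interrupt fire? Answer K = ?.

after  0: R0=0x53 R1=0xb5 R2=0x69 R3=0xd0 R4=0xc3 R5=0xf8  N=1 Z=0
after  1: R0=0x53 R1=0xb5 R2=0x69 R3=0xb9 R4=0xc3 R5=0xf8  N=1 Z=0
after  2: R0=0x53 R1=0xb5 R2=0x69 R3=0xb9 R4=0xc0 R5=0xf8  N=1 Z=0
-- IRQ taken; context saved, return-PC = 3 --

K = 2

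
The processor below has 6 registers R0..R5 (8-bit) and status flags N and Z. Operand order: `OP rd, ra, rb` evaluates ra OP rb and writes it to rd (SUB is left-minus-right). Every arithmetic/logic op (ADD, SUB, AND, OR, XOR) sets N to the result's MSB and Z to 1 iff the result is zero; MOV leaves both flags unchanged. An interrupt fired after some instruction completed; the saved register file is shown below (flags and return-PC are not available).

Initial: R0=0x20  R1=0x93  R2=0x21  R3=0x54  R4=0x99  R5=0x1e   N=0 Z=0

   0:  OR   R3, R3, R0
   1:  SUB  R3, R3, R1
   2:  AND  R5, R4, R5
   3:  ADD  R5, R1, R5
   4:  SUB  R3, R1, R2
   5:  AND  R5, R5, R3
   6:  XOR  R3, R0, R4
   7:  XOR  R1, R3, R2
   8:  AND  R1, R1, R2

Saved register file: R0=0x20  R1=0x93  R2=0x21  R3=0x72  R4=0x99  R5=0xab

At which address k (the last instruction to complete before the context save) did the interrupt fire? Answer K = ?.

K = 4

after  0: R0=0x20 R1=0x93 R2=0x21 R3=0x74 R4=0x99 R5=0x1e  N=0 Z=0
after  1: R0=0x20 R1=0x93 R2=0x21 R3=0xe1 R4=0x99 R5=0x1e  N=1 Z=0
after  2: R0=0x20 R1=0x93 R2=0x21 R3=0xe1 R4=0x99 R5=0x18  N=0 Z=0
after  3: R0=0x20 R1=0x93 R2=0x21 R3=0xe1 R4=0x99 R5=0xab  N=1 Z=0
after  4: R0=0x20 R1=0x93 R2=0x21 R3=0x72 R4=0x99 R5=0xab  N=0 Z=0
-- IRQ taken; context saved, return-PC = 5 --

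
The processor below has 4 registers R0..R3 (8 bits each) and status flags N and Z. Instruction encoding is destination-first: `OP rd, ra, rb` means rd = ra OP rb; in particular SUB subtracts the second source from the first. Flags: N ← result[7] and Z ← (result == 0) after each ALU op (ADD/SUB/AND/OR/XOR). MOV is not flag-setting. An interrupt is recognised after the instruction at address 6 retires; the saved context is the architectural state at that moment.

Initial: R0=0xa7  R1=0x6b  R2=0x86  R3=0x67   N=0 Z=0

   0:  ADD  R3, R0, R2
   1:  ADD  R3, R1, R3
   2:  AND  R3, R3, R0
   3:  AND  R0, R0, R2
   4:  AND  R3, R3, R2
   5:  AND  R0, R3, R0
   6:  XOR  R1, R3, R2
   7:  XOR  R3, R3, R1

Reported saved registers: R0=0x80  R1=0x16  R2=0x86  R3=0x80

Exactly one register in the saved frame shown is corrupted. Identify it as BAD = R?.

BAD = R1

after  0: R0=0xa7 R1=0x6b R2=0x86 R3=0x2d  N=0 Z=0
after  1: R0=0xa7 R1=0x6b R2=0x86 R3=0x98  N=1 Z=0
after  2: R0=0xa7 R1=0x6b R2=0x86 R3=0x80  N=1 Z=0
after  3: R0=0x86 R1=0x6b R2=0x86 R3=0x80  N=1 Z=0
after  4: R0=0x86 R1=0x6b R2=0x86 R3=0x80  N=1 Z=0
after  5: R0=0x80 R1=0x6b R2=0x86 R3=0x80  N=1 Z=0
after  6: R0=0x80 R1=0x06 R2=0x86 R3=0x80  N=0 Z=0
-- IRQ taken; context saved, return-PC = 7 --
mismatch: R1: reported 0x16 vs actual 0x06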